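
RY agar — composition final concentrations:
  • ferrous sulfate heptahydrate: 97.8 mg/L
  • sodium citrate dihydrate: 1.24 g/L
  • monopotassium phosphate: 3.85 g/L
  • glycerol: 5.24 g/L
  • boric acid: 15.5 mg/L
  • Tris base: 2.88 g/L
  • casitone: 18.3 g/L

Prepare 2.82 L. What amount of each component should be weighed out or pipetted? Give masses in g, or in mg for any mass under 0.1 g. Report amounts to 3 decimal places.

ferrous sulfate heptahydrate 0.276 g; sodium citrate dihydrate 3.497 g; monopotassium phosphate 10.857 g; glycerol 14.777 g; boric acid 43.710 mg; Tris base 8.122 g; casitone 51.606 g

Working volume: 2.82 L.
ferrous sulfate heptahydrate: 97.8 mg/L × 2.82 L = 275.796 mg = 0.276 g
sodium citrate dihydrate: 1.24 g/L × 2.82 L = 3.497 g
monopotassium phosphate: 3.85 g/L × 2.82 L = 10.857 g
glycerol: 5.24 g/L × 2.82 L = 14.777 g
boric acid: 15.5 mg/L × 2.82 L = 43.710 mg
Tris base: 2.88 g/L × 2.82 L = 8.122 g
casitone: 18.3 g/L × 2.82 L = 51.606 g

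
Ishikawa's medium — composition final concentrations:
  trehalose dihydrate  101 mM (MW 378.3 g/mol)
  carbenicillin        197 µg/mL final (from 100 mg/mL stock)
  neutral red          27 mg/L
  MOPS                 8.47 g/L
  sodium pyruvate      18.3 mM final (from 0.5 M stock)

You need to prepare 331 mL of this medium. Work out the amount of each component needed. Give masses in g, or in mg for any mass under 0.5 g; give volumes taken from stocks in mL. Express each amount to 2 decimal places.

trehalose dihydrate 12.65 g; carbenicillin 0.65 mL; neutral red 8.94 mg; MOPS 2.80 g; sodium pyruvate 12.11 mL

Target volume = 331 mL = 0.331 L.
trehalose dihydrate: 101 mmol/L × 378.3 g/mol × 0.331 L ÷ 1000 = 12.65 g
carbenicillin: V = C2·V2/C1 = 197 µg/mL × 331 mL ÷ 100000 µg/mL = 0.65 mL
neutral red: 27 mg/L × 0.331 L = 8.94 mg
MOPS: 8.47 g/L × 0.331 L = 2.80 g
sodium pyruvate: dilute stock: 18.3 mM × 331 mL ÷ 500 mM = 12.11 mL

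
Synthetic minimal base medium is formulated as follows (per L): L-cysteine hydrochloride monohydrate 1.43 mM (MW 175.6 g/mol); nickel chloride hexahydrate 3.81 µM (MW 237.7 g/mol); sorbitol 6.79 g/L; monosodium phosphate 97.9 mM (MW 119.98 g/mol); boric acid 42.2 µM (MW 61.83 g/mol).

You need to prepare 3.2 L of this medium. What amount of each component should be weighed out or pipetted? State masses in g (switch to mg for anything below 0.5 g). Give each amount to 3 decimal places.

Working volume: 3.2 L.
L-cysteine hydrochloride monohydrate: 1.43 mmol/L × 175.6 g/mol × 3.2 L ÷ 1000 = 0.804 g
nickel chloride hexahydrate: 3.81 µmol/L × 237.7 g/mol × 3.2 L ÷ 1000 = 2.898 mg
sorbitol: 6.79 g/L × 3.2 L = 21.728 g
monosodium phosphate: 97.9 mmol/L × 119.98 g/mol × 3.2 L ÷ 1000 = 37.587 g
boric acid: 42.2 µmol/L × 61.83 g/mol × 3.2 L ÷ 1000 = 8.350 mg

L-cysteine hydrochloride monohydrate 0.804 g; nickel chloride hexahydrate 2.898 mg; sorbitol 21.728 g; monosodium phosphate 37.587 g; boric acid 8.350 mg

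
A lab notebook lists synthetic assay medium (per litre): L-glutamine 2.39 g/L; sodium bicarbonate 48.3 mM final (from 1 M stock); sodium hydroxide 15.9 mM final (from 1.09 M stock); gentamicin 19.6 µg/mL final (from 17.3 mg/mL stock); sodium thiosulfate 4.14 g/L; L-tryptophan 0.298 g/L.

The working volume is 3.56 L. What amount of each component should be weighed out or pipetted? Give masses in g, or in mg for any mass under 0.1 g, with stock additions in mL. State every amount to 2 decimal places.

Working volume: 3.56 L.
L-glutamine: 2.39 g/L × 3.56 L = 8.51 g
sodium bicarbonate: V = C2·V2/C1 = 48.3 mM × 3560 mL ÷ 1000 mM = 171.95 mL
sodium hydroxide: dilute stock: 15.9 mM × 3560 mL ÷ 1090 mM = 51.93 mL
gentamicin: dilute stock: 19.6 µg/mL × 3560 mL ÷ 17300 µg/mL = 4.03 mL
sodium thiosulfate: 4.14 g/L × 3.56 L = 14.74 g
L-tryptophan: 0.298 g/L × 3.56 L = 1.06 g

L-glutamine 8.51 g; sodium bicarbonate 171.95 mL; sodium hydroxide 51.93 mL; gentamicin 4.03 mL; sodium thiosulfate 14.74 g; L-tryptophan 1.06 g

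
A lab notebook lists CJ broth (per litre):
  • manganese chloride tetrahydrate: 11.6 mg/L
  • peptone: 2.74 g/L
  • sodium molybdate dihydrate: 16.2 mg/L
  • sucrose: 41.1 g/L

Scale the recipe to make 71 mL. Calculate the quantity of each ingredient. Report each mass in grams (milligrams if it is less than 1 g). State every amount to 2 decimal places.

manganese chloride tetrahydrate 0.82 mg; peptone 194.54 mg; sodium molybdate dihydrate 1.15 mg; sucrose 2.92 g

Working volume: 71 mL = 0.071 L.
manganese chloride tetrahydrate: 11.6 mg/L × 0.071 L = 0.82 mg
peptone: 2.74 g/L × 0.071 L = 0.19454 g = 194.54 mg
sodium molybdate dihydrate: 16.2 mg/L × 0.071 L = 1.15 mg
sucrose: 41.1 g/L × 0.071 L = 2.92 g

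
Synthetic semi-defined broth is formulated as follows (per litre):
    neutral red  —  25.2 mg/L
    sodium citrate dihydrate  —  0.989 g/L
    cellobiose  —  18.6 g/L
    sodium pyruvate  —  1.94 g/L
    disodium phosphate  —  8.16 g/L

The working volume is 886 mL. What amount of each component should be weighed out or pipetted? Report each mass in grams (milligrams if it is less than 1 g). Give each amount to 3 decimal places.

neutral red 22.327 mg; sodium citrate dihydrate 876.254 mg; cellobiose 16.480 g; sodium pyruvate 1.719 g; disodium phosphate 7.230 g

Scale factor relative to 1 L: 0.886.
neutral red: 25.2 mg/L × 0.886 L = 22.327 mg
sodium citrate dihydrate: 0.989 g/L × 0.886 L = 0.876254 g = 876.254 mg
cellobiose: 18.6 g/L × 0.886 L = 16.480 g
sodium pyruvate: 1.94 g/L × 0.886 L = 1.719 g
disodium phosphate: 8.16 g/L × 0.886 L = 7.230 g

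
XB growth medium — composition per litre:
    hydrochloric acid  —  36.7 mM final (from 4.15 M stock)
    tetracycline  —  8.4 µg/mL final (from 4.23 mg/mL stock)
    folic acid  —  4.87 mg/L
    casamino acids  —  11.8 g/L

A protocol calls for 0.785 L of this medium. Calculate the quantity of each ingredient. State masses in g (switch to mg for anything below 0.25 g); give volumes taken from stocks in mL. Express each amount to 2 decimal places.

Scale factor relative to 1 L: 0.785.
hydrochloric acid: V = C2·V2/C1 = 36.7 mM × 785 mL ÷ 4150 mM = 6.94 mL
tetracycline: V = C2·V2/C1 = 8.4 µg/mL × 785 mL ÷ 4230 µg/mL = 1.56 mL
folic acid: 4.87 mg/L × 0.785 L = 3.82 mg
casamino acids: 11.8 g/L × 0.785 L = 9.26 g

hydrochloric acid 6.94 mL; tetracycline 1.56 mL; folic acid 3.82 mg; casamino acids 9.26 g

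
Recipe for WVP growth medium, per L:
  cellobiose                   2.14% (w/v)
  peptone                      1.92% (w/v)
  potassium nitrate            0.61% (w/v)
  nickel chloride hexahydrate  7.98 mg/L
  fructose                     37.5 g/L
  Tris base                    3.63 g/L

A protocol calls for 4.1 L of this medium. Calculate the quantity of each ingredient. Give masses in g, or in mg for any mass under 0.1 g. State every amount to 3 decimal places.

Working volume: 4.1 L.
cellobiose: 2.14 g per 100 mL × 4100 mL ÷ 100 = 87.740 g
peptone: 1.92 g per 100 mL × 4100 mL ÷ 100 = 78.720 g
potassium nitrate: 0.61% w/v = 6.1 g/L → 6.1 × 4.1 L = 25.010 g
nickel chloride hexahydrate: 7.98 mg/L × 4.1 L = 32.718 mg
fructose: 37.5 g/L × 4.1 L = 153.750 g
Tris base: 3.63 g/L × 4.1 L = 14.883 g

cellobiose 87.740 g; peptone 78.720 g; potassium nitrate 25.010 g; nickel chloride hexahydrate 32.718 mg; fructose 153.750 g; Tris base 14.883 g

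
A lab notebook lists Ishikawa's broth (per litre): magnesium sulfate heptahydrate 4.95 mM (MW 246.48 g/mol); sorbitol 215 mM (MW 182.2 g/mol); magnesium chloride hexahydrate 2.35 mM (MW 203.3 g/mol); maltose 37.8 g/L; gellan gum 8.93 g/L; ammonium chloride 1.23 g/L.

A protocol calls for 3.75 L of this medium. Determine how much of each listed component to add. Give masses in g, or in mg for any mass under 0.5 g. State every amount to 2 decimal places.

magnesium sulfate heptahydrate 4.58 g; sorbitol 146.90 g; magnesium chloride hexahydrate 1.79 g; maltose 141.75 g; gellan gum 33.49 g; ammonium chloride 4.61 g

Working volume: 3.75 L.
magnesium sulfate heptahydrate: 4.95 mmol/L × 246.48 g/mol × 3.75 L ÷ 1000 = 4.58 g
sorbitol: 215 mmol/L × 182.2 g/mol × 3.75 L ÷ 1000 = 146.90 g
magnesium chloride hexahydrate: 2.35 mmol/L × 203.3 g/mol × 3.75 L ÷ 1000 = 1.79 g
maltose: 37.8 g/L × 3.75 L = 141.75 g
gellan gum: 8.93 g/L × 3.75 L = 33.49 g
ammonium chloride: 1.23 g/L × 3.75 L = 4.61 g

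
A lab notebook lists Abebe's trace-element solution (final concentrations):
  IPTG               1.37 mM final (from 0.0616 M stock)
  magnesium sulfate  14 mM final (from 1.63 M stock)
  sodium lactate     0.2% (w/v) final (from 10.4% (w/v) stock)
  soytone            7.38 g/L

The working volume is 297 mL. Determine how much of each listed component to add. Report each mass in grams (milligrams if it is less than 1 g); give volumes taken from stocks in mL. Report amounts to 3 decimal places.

IPTG 6.605 mL; magnesium sulfate 2.551 mL; sodium lactate 5.712 mL; soytone 2.192 g

Scale factor relative to 1 L: 0.297.
IPTG: dilute stock: 1.37 mM × 297 mL ÷ 61.6 mM = 6.605 mL
magnesium sulfate: V = C2·V2/C1 = 14 mM × 297 mL ÷ 1630 mM = 2.551 mL
sodium lactate: C1V1 = C2V2 → 0.2% ÷ 10.4% × 297 mL = 5.712 mL
soytone: 7.38 g/L × 0.297 L = 2.192 g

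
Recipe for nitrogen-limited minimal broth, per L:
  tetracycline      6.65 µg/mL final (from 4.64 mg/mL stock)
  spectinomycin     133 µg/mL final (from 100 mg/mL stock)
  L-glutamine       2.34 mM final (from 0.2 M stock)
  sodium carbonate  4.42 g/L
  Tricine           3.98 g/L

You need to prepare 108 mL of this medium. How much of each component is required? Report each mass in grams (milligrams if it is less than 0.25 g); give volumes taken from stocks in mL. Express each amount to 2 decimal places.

Scale factor relative to 1 L: 0.108.
tetracycline: dilute stock: 6.65 µg/mL × 108 mL ÷ 4640 µg/mL = 0.15 mL
spectinomycin: C1V1 = C2V2 → 133 µg/mL × 108 mL ÷ 100000 µg/mL = 0.14 mL
L-glutamine: V = C2·V2/C1 = 2.34 mM × 108 mL ÷ 200 mM = 1.26 mL
sodium carbonate: 4.42 g/L × 0.108 L = 0.48 g
Tricine: 3.98 g/L × 0.108 L = 0.43 g

tetracycline 0.15 mL; spectinomycin 0.14 mL; L-glutamine 1.26 mL; sodium carbonate 0.48 g; Tricine 0.43 g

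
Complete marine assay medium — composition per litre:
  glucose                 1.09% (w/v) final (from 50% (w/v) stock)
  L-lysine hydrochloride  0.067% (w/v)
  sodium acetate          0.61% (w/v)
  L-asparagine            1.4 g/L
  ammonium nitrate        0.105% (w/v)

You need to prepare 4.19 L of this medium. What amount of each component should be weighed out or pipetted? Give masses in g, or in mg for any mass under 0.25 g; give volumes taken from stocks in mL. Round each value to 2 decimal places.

Scale factor relative to 1 L: 4.19.
glucose: C1V1 = C2V2 → 1.09% ÷ 50% × 4190 mL = 91.34 mL
L-lysine hydrochloride: 0.067 g per 100 mL × 4190 mL ÷ 100 = 2.81 g
sodium acetate: 0.61% w/v = 6.1 g/L → 6.1 × 4.19 L = 25.56 g
L-asparagine: 1.4 g/L × 4.19 L = 5.87 g
ammonium nitrate: 0.105% w/v = 1.05 g/L → 1.05 × 4.19 L = 4.40 g

glucose 91.34 mL; L-lysine hydrochloride 2.81 g; sodium acetate 25.56 g; L-asparagine 5.87 g; ammonium nitrate 4.40 g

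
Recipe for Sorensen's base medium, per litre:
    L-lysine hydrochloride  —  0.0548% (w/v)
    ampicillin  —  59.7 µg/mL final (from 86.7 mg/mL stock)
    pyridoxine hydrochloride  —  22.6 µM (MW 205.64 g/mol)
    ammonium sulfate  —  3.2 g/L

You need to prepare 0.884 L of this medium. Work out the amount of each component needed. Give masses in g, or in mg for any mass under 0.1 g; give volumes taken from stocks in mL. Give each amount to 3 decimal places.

L-lysine hydrochloride 0.484 g; ampicillin 0.609 mL; pyridoxine hydrochloride 4.108 mg; ammonium sulfate 2.829 g

Working volume: 0.884 L.
L-lysine hydrochloride: 0.0548% w/v = 0.548 g/L → 0.548 × 0.884 L = 0.484 g
ampicillin: C1V1 = C2V2 → 59.7 µg/mL × 884 mL ÷ 86700 µg/mL = 0.609 mL
pyridoxine hydrochloride: 22.6 µmol/L × 205.64 g/mol × 0.884 L ÷ 1000 = 4.108 mg
ammonium sulfate: 3.2 g/L × 0.884 L = 2.829 g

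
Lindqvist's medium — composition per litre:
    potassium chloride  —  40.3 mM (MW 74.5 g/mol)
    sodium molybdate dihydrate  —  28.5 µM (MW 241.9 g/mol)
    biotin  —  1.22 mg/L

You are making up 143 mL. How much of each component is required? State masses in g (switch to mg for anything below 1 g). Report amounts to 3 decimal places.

Working volume: 143 mL = 0.143 L.
potassium chloride: 40.3 mmol/L × 74.5 mg/mmol × 0.143 L = 429.336 mg
sodium molybdate dihydrate: 28.5 µmol/L × 241.9 g/mol × 0.143 L ÷ 1000 = 0.986 mg
biotin: 1.22 mg/L × 0.143 L = 0.174 mg

potassium chloride 429.336 mg; sodium molybdate dihydrate 0.986 mg; biotin 0.174 mg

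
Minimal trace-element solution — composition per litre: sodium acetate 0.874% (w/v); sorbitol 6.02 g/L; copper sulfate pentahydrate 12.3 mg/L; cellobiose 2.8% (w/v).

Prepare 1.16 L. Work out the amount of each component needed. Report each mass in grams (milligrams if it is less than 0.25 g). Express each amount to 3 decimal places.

Scale factor relative to 1 L: 1.16.
sodium acetate: 0.874 g per 100 mL × 1160 mL ÷ 100 = 10.138 g
sorbitol: 6.02 g/L × 1.16 L = 6.983 g
copper sulfate pentahydrate: 12.3 mg/L × 1.16 L = 14.268 mg
cellobiose: 2.8 g per 100 mL × 1160 mL ÷ 100 = 32.480 g

sodium acetate 10.138 g; sorbitol 6.983 g; copper sulfate pentahydrate 14.268 mg; cellobiose 32.480 g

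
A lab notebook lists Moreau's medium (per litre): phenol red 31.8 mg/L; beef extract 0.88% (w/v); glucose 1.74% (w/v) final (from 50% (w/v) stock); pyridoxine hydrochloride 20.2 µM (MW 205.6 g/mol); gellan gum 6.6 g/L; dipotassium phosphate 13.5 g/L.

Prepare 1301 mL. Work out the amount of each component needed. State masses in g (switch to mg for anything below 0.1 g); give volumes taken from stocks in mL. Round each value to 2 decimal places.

Working volume: 1301 mL = 1.301 L.
phenol red: 31.8 mg/L × 1.301 L = 41.37 mg
beef extract: 0.88% w/v = 8.8 g/L → 8.8 × 1.301 L = 11.45 g
glucose: C1V1 = C2V2 → 1.74% ÷ 50% × 1301 mL = 45.27 mL
pyridoxine hydrochloride: 20.2 µmol/L × 205.6 g/mol × 1.301 L ÷ 1000 = 5.40 mg
gellan gum: 6.6 g/L × 1.301 L = 8.59 g
dipotassium phosphate: 13.5 g/L × 1.301 L = 17.56 g

phenol red 41.37 mg; beef extract 11.45 g; glucose 45.27 mL; pyridoxine hydrochloride 5.40 mg; gellan gum 8.59 g; dipotassium phosphate 17.56 g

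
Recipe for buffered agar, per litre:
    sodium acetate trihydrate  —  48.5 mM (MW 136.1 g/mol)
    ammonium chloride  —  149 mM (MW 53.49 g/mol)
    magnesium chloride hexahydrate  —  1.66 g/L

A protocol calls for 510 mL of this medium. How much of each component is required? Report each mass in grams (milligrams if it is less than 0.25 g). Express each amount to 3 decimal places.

Target volume = 510 mL = 0.51 L.
sodium acetate trihydrate: 48.5 mmol/L × 136.1 g/mol × 0.51 L ÷ 1000 = 3.366 g
ammonium chloride: 149 mmol/L × 53.49 g/mol × 0.51 L ÷ 1000 = 4.065 g
magnesium chloride hexahydrate: 1.66 g/L × 0.51 L = 0.847 g

sodium acetate trihydrate 3.366 g; ammonium chloride 4.065 g; magnesium chloride hexahydrate 0.847 g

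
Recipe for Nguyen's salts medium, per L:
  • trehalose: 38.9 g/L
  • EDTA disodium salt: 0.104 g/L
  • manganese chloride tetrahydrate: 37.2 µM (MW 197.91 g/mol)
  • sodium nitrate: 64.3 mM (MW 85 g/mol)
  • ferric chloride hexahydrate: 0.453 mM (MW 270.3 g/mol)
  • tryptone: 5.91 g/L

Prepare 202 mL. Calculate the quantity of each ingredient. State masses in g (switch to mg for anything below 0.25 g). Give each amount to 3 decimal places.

trehalose 7.858 g; EDTA disodium salt 21.008 mg; manganese chloride tetrahydrate 1.487 mg; sodium nitrate 1.104 g; ferric chloride hexahydrate 24.734 mg; tryptone 1.194 g

Working volume: 202 mL = 0.202 L.
trehalose: 38.9 g/L × 0.202 L = 7.858 g
EDTA disodium salt: 0.104 g/L × 0.202 L = 0.021008 g = 21.008 mg
manganese chloride tetrahydrate: 37.2 µmol/L × 197.91 g/mol × 0.202 L ÷ 1000 = 1.487 mg
sodium nitrate: 64.3 mmol/L × 85 g/mol × 0.202 L ÷ 1000 = 1.104 g
ferric chloride hexahydrate: 0.453 mmol/L × 270.3 mg/mmol × 0.202 L = 24.734 mg
tryptone: 5.91 g/L × 0.202 L = 1.194 g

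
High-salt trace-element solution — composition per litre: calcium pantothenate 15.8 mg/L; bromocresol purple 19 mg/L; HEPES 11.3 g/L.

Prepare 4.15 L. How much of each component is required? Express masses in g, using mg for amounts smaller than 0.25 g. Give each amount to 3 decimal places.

calcium pantothenate 65.570 mg; bromocresol purple 78.850 mg; HEPES 46.895 g

Working volume: 4.15 L.
calcium pantothenate: 15.8 mg/L × 4.15 L = 65.570 mg
bromocresol purple: 19 mg/L × 4.15 L = 78.850 mg
HEPES: 11.3 g/L × 4.15 L = 46.895 g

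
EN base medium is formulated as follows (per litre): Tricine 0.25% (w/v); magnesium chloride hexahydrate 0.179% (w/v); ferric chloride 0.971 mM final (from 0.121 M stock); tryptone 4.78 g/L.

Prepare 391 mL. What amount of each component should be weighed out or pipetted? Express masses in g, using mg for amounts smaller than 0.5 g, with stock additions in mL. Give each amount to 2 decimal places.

Tricine 0.98 g; magnesium chloride hexahydrate 0.70 g; ferric chloride 3.14 mL; tryptone 1.87 g

Target volume = 391 mL = 0.391 L.
Tricine: 0.25 g per 100 mL × 391 mL ÷ 100 = 0.98 g
magnesium chloride hexahydrate: 0.179 g per 100 mL × 391 mL ÷ 100 = 0.70 g
ferric chloride: V = C2·V2/C1 = 0.971 mM × 391 mL ÷ 121 mM = 3.14 mL
tryptone: 4.78 g/L × 0.391 L = 1.87 g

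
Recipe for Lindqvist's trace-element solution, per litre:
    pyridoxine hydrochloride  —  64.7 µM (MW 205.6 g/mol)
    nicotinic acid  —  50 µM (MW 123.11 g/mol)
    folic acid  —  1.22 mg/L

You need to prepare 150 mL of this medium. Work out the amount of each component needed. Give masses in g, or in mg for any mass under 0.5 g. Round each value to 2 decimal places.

pyridoxine hydrochloride 2.00 mg; nicotinic acid 0.92 mg; folic acid 0.18 mg

Target volume = 150 mL = 0.15 L.
pyridoxine hydrochloride: 64.7 µmol/L × 205.6 g/mol × 0.15 L ÷ 1000 = 2.00 mg
nicotinic acid: 50 µmol/L × 123.11 g/mol × 0.15 L ÷ 1000 = 0.92 mg
folic acid: 1.22 mg/L × 0.15 L = 0.18 mg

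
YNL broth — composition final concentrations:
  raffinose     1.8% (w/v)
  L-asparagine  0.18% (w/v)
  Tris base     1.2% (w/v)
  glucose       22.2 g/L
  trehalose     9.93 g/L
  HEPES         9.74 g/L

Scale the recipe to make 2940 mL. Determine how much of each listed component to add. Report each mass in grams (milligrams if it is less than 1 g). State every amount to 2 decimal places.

raffinose 52.92 g; L-asparagine 5.29 g; Tris base 35.28 g; glucose 65.27 g; trehalose 29.19 g; HEPES 28.64 g

Target volume = 2940 mL = 2.94 L.
raffinose: 1.8 g per 100 mL × 2940 mL ÷ 100 = 52.92 g
L-asparagine: 0.18 g per 100 mL × 2940 mL ÷ 100 = 5.29 g
Tris base: 1.2% w/v = 12 g/L → 12 × 2.94 L = 35.28 g
glucose: 22.2 g/L × 2.94 L = 65.27 g
trehalose: 9.93 g/L × 2.94 L = 29.19 g
HEPES: 9.74 g/L × 2.94 L = 28.64 g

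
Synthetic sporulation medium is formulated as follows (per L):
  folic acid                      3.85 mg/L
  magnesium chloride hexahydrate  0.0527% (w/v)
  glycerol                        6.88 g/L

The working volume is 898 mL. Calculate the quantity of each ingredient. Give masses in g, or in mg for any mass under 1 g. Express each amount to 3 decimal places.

Target volume = 898 mL = 0.898 L.
folic acid: 3.85 mg/L × 0.898 L = 3.457 mg
magnesium chloride hexahydrate: 0.0527% w/v = 0.527 g/L → 0.527 × 0.898 L = 0.473246 g = 473.246 mg
glycerol: 6.88 g/L × 0.898 L = 6.178 g

folic acid 3.457 mg; magnesium chloride hexahydrate 473.246 mg; glycerol 6.178 g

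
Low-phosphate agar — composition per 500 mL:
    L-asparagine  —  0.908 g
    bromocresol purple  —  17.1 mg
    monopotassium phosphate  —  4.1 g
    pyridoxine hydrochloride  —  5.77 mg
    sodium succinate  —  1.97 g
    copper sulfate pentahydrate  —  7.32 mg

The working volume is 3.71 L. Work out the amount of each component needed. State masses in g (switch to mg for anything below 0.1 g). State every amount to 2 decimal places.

L-asparagine 6.74 g; bromocresol purple 0.13 g; monopotassium phosphate 30.42 g; pyridoxine hydrochloride 42.81 mg; sodium succinate 14.62 g; copper sulfate pentahydrate 54.31 mg

Ratio of target to recipe volume: 3710 / 500 = 7.42.
L-asparagine: 0.908 g × (3710 mL / 500 mL) = 6.74 g
bromocresol purple: 17.1 mg × (3710 mL / 500 mL) = 126.882 mg = 0.13 g
monopotassium phosphate: 4.1 g × (3710 mL / 500 mL) = 30.42 g
pyridoxine hydrochloride: 5.77 mg × (3710 mL / 500 mL) = 42.81 mg
sodium succinate: 1.97 g × (3710 mL / 500 mL) = 14.62 g
copper sulfate pentahydrate: 7.32 mg × (3710 mL / 500 mL) = 54.31 mg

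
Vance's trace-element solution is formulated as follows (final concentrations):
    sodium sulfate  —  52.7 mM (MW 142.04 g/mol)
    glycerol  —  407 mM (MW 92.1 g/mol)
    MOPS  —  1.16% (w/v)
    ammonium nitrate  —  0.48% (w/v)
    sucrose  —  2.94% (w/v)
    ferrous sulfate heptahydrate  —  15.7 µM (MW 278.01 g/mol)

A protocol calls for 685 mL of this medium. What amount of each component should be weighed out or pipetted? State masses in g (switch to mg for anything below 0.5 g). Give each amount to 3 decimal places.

Scale factor relative to 1 L: 0.685.
sodium sulfate: 52.7 mmol/L × 142.04 g/mol × 0.685 L ÷ 1000 = 5.128 g
glycerol: 407 mmol/L × 92.1 g/mol × 0.685 L ÷ 1000 = 25.677 g
MOPS: 1.16% w/v = 11.6 g/L → 11.6 × 0.685 L = 7.946 g
ammonium nitrate: 0.48 g per 100 mL × 685 mL ÷ 100 = 3.288 g
sucrose: 2.94 g per 100 mL × 685 mL ÷ 100 = 20.139 g
ferrous sulfate heptahydrate: 15.7 µmol/L × 278.01 g/mol × 0.685 L ÷ 1000 = 2.990 mg

sodium sulfate 5.128 g; glycerol 25.677 g; MOPS 7.946 g; ammonium nitrate 3.288 g; sucrose 20.139 g; ferrous sulfate heptahydrate 2.990 mg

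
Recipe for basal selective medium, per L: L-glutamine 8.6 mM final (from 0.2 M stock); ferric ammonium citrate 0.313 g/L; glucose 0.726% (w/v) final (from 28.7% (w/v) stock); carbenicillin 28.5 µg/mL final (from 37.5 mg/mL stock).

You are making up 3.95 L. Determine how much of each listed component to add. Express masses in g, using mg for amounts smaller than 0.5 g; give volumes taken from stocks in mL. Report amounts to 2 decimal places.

Working volume: 3.95 L.
L-glutamine: C1V1 = C2V2 → 8.6 mM × 3950 mL ÷ 200 mM = 169.85 mL
ferric ammonium citrate: 0.313 g/L × 3.95 L = 1.24 g
glucose: dilute stock: 0.726% ÷ 28.7% × 3950 mL = 99.92 mL
carbenicillin: V = C2·V2/C1 = 28.5 µg/mL × 3950 mL ÷ 37500 µg/mL = 3.00 mL

L-glutamine 169.85 mL; ferric ammonium citrate 1.24 g; glucose 99.92 mL; carbenicillin 3.00 mL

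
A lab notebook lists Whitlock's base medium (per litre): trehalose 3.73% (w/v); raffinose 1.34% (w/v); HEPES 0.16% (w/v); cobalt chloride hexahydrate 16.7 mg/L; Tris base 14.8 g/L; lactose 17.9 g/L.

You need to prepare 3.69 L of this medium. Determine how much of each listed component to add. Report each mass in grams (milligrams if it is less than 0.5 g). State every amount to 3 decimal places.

trehalose 137.637 g; raffinose 49.446 g; HEPES 5.904 g; cobalt chloride hexahydrate 61.623 mg; Tris base 54.612 g; lactose 66.051 g

Working volume: 3.69 L.
trehalose: 3.73 g per 100 mL × 3690 mL ÷ 100 = 137.637 g
raffinose: 1.34 g per 100 mL × 3690 mL ÷ 100 = 49.446 g
HEPES: 0.16% w/v = 1.6 g/L → 1.6 × 3.69 L = 5.904 g
cobalt chloride hexahydrate: 16.7 mg/L × 3.69 L = 61.623 mg
Tris base: 14.8 g/L × 3.69 L = 54.612 g
lactose: 17.9 g/L × 3.69 L = 66.051 g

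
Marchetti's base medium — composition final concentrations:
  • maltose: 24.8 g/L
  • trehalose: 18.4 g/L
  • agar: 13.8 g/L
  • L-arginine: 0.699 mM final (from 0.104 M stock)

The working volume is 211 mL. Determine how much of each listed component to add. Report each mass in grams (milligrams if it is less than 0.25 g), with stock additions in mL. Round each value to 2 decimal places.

Target volume = 211 mL = 0.211 L.
maltose: 24.8 g/L × 0.211 L = 5.23 g
trehalose: 18.4 g/L × 0.211 L = 3.88 g
agar: 13.8 g/L × 0.211 L = 2.91 g
L-arginine: C1V1 = C2V2 → 0.699 mM × 211 mL ÷ 104 mM = 1.42 mL

maltose 5.23 g; trehalose 3.88 g; agar 2.91 g; L-arginine 1.42 mL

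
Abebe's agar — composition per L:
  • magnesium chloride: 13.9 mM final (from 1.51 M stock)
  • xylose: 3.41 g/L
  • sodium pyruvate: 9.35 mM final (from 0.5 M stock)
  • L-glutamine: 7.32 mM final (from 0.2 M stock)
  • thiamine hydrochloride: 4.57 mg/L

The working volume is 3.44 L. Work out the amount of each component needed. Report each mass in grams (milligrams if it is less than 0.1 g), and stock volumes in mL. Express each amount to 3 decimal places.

magnesium chloride 31.666 mL; xylose 11.730 g; sodium pyruvate 64.328 mL; L-glutamine 125.904 mL; thiamine hydrochloride 15.721 mg

Scale factor relative to 1 L: 3.44.
magnesium chloride: C1V1 = C2V2 → 13.9 mM × 3440 mL ÷ 1510 mM = 31.666 mL
xylose: 3.41 g/L × 3.44 L = 11.730 g
sodium pyruvate: V = C2·V2/C1 = 9.35 mM × 3440 mL ÷ 500 mM = 64.328 mL
L-glutamine: C1V1 = C2V2 → 7.32 mM × 3440 mL ÷ 200 mM = 125.904 mL
thiamine hydrochloride: 4.57 mg/L × 3.44 L = 15.721 mg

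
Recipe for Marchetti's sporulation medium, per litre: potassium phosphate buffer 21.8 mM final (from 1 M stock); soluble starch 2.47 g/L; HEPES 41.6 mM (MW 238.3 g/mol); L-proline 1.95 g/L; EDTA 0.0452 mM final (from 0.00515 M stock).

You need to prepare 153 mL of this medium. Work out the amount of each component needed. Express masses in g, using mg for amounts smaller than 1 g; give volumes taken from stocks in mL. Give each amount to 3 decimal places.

Working volume: 153 mL = 0.153 L.
potassium phosphate buffer: dilute stock: 21.8 mM × 153 mL ÷ 1000 mM = 3.335 mL
soluble starch: 2.47 g/L × 0.153 L = 0.37791 g = 377.910 mg
HEPES: 41.6 mmol/L × 238.3 g/mol × 0.153 L ÷ 1000 = 1.517 g
L-proline: 1.95 g/L × 0.153 L = 0.29835 g = 298.350 mg
EDTA: dilute stock: 0.0452 mM × 153 mL ÷ 5.15 mM = 1.343 mL

potassium phosphate buffer 3.335 mL; soluble starch 377.910 mg; HEPES 1.517 g; L-proline 298.350 mg; EDTA 1.343 mL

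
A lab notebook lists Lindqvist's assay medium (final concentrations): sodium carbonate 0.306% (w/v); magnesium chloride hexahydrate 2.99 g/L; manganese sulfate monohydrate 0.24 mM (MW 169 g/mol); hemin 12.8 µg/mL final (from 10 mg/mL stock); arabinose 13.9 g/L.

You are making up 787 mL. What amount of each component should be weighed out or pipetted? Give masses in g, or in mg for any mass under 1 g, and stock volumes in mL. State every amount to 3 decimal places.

Scale factor relative to 1 L: 0.787.
sodium carbonate: 0.306 g per 100 mL × 787 mL ÷ 100 = 2.408 g
magnesium chloride hexahydrate: 2.99 g/L × 0.787 L = 2.353 g
manganese sulfate monohydrate: 0.24 mmol/L × 169 mg/mmol × 0.787 L = 31.921 mg
hemin: V = C2·V2/C1 = 12.8 µg/mL × 787 mL ÷ 10000 µg/mL = 1.007 mL
arabinose: 13.9 g/L × 0.787 L = 10.939 g

sodium carbonate 2.408 g; magnesium chloride hexahydrate 2.353 g; manganese sulfate monohydrate 31.921 mg; hemin 1.007 mL; arabinose 10.939 g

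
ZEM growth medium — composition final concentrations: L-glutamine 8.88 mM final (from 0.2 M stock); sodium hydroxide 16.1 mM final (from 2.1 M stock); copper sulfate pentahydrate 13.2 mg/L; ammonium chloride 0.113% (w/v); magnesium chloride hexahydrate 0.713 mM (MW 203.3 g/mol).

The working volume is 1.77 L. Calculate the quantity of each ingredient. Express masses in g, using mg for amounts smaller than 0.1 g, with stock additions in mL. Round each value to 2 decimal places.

L-glutamine 78.59 mL; sodium hydroxide 13.57 mL; copper sulfate pentahydrate 23.36 mg; ammonium chloride 2.00 g; magnesium chloride hexahydrate 0.26 g

Working volume: 1.77 L.
L-glutamine: dilute stock: 8.88 mM × 1770 mL ÷ 200 mM = 78.59 mL
sodium hydroxide: C1V1 = C2V2 → 16.1 mM × 1770 mL ÷ 2100 mM = 13.57 mL
copper sulfate pentahydrate: 13.2 mg/L × 1.77 L = 23.36 mg
ammonium chloride: 0.113 g per 100 mL × 1770 mL ÷ 100 = 2.00 g
magnesium chloride hexahydrate: 0.713 mmol/L × 203.3 g/mol × 1.77 L ÷ 1000 = 0.26 g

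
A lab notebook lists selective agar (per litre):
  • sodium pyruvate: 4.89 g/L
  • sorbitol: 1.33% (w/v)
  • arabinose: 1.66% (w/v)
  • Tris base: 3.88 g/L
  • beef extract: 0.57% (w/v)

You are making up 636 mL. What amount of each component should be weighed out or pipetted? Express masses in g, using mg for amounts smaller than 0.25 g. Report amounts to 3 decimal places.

sodium pyruvate 3.110 g; sorbitol 8.459 g; arabinose 10.558 g; Tris base 2.468 g; beef extract 3.625 g

Scale factor relative to 1 L: 0.636.
sodium pyruvate: 4.89 g/L × 0.636 L = 3.110 g
sorbitol: 1.33 g per 100 mL × 636 mL ÷ 100 = 8.459 g
arabinose: 1.66 g per 100 mL × 636 mL ÷ 100 = 10.558 g
Tris base: 3.88 g/L × 0.636 L = 2.468 g
beef extract: 0.57% w/v = 5.7 g/L → 5.7 × 0.636 L = 3.625 g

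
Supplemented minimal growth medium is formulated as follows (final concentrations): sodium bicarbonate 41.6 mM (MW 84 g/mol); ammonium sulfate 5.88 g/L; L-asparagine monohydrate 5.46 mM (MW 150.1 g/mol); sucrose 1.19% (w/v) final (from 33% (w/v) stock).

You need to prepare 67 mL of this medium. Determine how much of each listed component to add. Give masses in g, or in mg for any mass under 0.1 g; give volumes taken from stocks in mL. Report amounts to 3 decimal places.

Working volume: 67 mL = 0.067 L.
sodium bicarbonate: 41.6 mmol/L × 84 g/mol × 0.067 L ÷ 1000 = 0.234 g
ammonium sulfate: 5.88 g/L × 0.067 L = 0.394 g
L-asparagine monohydrate: 5.46 mmol/L × 150.1 mg/mmol × 0.067 L = 54.910 mg
sucrose: V = C2·V2/C1 = 1.19% ÷ 33% × 67 mL = 2.416 mL

sodium bicarbonate 0.234 g; ammonium sulfate 0.394 g; L-asparagine monohydrate 54.910 mg; sucrose 2.416 mL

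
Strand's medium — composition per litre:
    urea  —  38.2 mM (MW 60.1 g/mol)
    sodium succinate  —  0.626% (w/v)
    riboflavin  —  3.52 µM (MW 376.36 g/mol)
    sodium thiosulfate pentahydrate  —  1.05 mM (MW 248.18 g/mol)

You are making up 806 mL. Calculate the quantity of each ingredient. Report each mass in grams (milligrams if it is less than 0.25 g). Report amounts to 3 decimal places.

Working volume: 806 mL = 0.806 L.
urea: 38.2 mmol/L × 60.1 g/mol × 0.806 L ÷ 1000 = 1.850 g
sodium succinate: 0.626% w/v = 6.26 g/L → 6.26 × 0.806 L = 5.046 g
riboflavin: 3.52 µmol/L × 376.36 g/mol × 0.806 L ÷ 1000 = 1.068 mg
sodium thiosulfate pentahydrate: 1.05 mmol/L × 248.18 mg/mmol × 0.806 L = 210.035 mg

urea 1.850 g; sodium succinate 5.046 g; riboflavin 1.068 mg; sodium thiosulfate pentahydrate 210.035 mg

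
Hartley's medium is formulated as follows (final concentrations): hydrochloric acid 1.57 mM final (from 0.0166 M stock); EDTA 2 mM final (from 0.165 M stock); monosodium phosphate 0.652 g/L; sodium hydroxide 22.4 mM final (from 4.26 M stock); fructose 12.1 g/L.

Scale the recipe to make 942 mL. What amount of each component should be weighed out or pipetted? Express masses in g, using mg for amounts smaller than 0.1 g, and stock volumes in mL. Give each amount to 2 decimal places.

hydrochloric acid 89.09 mL; EDTA 11.42 mL; monosodium phosphate 0.61 g; sodium hydroxide 4.95 mL; fructose 11.40 g

Working volume: 942 mL = 0.942 L.
hydrochloric acid: dilute stock: 1.57 mM × 942 mL ÷ 16.6 mM = 89.09 mL
EDTA: C1V1 = C2V2 → 2 mM × 942 mL ÷ 165 mM = 11.42 mL
monosodium phosphate: 0.652 g/L × 0.942 L = 0.61 g
sodium hydroxide: V = C2·V2/C1 = 22.4 mM × 942 mL ÷ 4260 mM = 4.95 mL
fructose: 12.1 g/L × 0.942 L = 11.40 g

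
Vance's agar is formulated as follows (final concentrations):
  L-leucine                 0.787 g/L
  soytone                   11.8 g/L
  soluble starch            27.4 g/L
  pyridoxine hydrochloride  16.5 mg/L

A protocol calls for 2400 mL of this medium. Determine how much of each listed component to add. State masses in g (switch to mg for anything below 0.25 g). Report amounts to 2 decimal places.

L-leucine 1.89 g; soytone 28.32 g; soluble starch 65.76 g; pyridoxine hydrochloride 39.60 mg

Scale factor relative to 1 L: 2.4.
L-leucine: 0.787 g/L × 2.4 L = 1.89 g
soytone: 11.8 g/L × 2.4 L = 28.32 g
soluble starch: 27.4 g/L × 2.4 L = 65.76 g
pyridoxine hydrochloride: 16.5 mg/L × 2.4 L = 39.60 mg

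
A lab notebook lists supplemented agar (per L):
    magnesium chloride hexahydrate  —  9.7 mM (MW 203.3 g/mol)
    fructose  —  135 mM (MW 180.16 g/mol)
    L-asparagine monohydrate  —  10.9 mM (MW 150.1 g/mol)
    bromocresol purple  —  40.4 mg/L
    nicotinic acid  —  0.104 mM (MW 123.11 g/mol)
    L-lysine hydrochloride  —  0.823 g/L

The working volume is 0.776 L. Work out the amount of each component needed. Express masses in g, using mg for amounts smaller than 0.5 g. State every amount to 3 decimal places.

magnesium chloride hexahydrate 1.530 g; fructose 18.874 g; L-asparagine monohydrate 1.270 g; bromocresol purple 31.350 mg; nicotinic acid 9.935 mg; L-lysine hydrochloride 0.639 g

Working volume: 0.776 L.
magnesium chloride hexahydrate: 9.7 mmol/L × 203.3 g/mol × 0.776 L ÷ 1000 = 1.530 g
fructose: 135 mmol/L × 180.16 g/mol × 0.776 L ÷ 1000 = 18.874 g
L-asparagine monohydrate: 10.9 mmol/L × 150.1 g/mol × 0.776 L ÷ 1000 = 1.270 g
bromocresol purple: 40.4 mg/L × 0.776 L = 31.350 mg
nicotinic acid: 0.104 mmol/L × 123.11 mg/mmol × 0.776 L = 9.935 mg
L-lysine hydrochloride: 0.823 g/L × 0.776 L = 0.639 g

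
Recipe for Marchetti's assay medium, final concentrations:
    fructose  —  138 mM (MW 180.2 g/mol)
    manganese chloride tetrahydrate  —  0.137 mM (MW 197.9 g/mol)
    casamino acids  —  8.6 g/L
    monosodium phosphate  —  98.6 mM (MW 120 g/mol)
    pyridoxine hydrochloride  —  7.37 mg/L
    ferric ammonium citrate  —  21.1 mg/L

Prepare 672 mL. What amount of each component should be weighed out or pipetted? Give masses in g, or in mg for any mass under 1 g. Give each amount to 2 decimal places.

Scale factor relative to 1 L: 0.672.
fructose: 138 mmol/L × 180.2 g/mol × 0.672 L ÷ 1000 = 16.71 g
manganese chloride tetrahydrate: 0.137 mmol/L × 197.9 mg/mmol × 0.672 L = 18.22 mg
casamino acids: 8.6 g/L × 0.672 L = 5.78 g
monosodium phosphate: 98.6 mmol/L × 120 g/mol × 0.672 L ÷ 1000 = 7.95 g
pyridoxine hydrochloride: 7.37 mg/L × 0.672 L = 4.95 mg
ferric ammonium citrate: 21.1 mg/L × 0.672 L = 14.18 mg

fructose 16.71 g; manganese chloride tetrahydrate 18.22 mg; casamino acids 5.78 g; monosodium phosphate 7.95 g; pyridoxine hydrochloride 4.95 mg; ferric ammonium citrate 14.18 mg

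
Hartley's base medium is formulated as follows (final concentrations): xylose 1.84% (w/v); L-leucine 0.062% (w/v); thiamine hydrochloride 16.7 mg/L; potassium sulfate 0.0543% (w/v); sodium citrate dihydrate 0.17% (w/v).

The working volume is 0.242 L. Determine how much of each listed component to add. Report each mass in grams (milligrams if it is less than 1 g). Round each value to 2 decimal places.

Scale factor relative to 1 L: 0.242.
xylose: 1.84 g per 100 mL × 242 mL ÷ 100 = 4.45 g
L-leucine: 0.062% w/v = 0.62 g/L → 0.62 × 0.242 L = 0.15004 g = 150.04 mg
thiamine hydrochloride: 16.7 mg/L × 0.242 L = 4.04 mg
potassium sulfate: 0.0543 g per 100 mL × 242 mL ÷ 100 = 0.131406 g = 131.41 mg
sodium citrate dihydrate: 0.17 g per 100 mL × 242 mL ÷ 100 = 0.4114 g = 411.40 mg

xylose 4.45 g; L-leucine 150.04 mg; thiamine hydrochloride 4.04 mg; potassium sulfate 131.41 mg; sodium citrate dihydrate 411.40 mg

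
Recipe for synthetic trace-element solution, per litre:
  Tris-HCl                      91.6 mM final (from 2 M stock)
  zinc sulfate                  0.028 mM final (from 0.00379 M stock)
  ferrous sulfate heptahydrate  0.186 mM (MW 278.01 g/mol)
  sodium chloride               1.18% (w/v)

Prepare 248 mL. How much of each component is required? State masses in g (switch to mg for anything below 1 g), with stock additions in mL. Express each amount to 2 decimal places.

Working volume: 248 mL = 0.248 L.
Tris-HCl: V = C2·V2/C1 = 91.6 mM × 248 mL ÷ 2000 mM = 11.36 mL
zinc sulfate: dilute stock: 0.028 mM × 248 mL ÷ 3.79 mM = 1.83 mL
ferrous sulfate heptahydrate: 0.186 mmol/L × 278.01 mg/mmol × 0.248 L = 12.82 mg
sodium chloride: 1.18% w/v = 11.8 g/L → 11.8 × 0.248 L = 2.93 g

Tris-HCl 11.36 mL; zinc sulfate 1.83 mL; ferrous sulfate heptahydrate 12.82 mg; sodium chloride 2.93 g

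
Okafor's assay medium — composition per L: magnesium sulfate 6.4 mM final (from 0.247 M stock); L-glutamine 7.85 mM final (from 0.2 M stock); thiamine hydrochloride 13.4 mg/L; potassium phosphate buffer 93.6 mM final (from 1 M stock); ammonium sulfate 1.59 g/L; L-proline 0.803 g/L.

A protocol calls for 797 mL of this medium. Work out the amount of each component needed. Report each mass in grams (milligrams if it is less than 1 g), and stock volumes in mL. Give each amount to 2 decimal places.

magnesium sulfate 20.65 mL; L-glutamine 31.28 mL; thiamine hydrochloride 10.68 mg; potassium phosphate buffer 74.60 mL; ammonium sulfate 1.27 g; L-proline 639.99 mg

Scale factor relative to 1 L: 0.797.
magnesium sulfate: dilute stock: 6.4 mM × 797 mL ÷ 247 mM = 20.65 mL
L-glutamine: C1V1 = C2V2 → 7.85 mM × 797 mL ÷ 200 mM = 31.28 mL
thiamine hydrochloride: 13.4 mg/L × 0.797 L = 10.68 mg
potassium phosphate buffer: V = C2·V2/C1 = 93.6 mM × 797 mL ÷ 1000 mM = 74.60 mL
ammonium sulfate: 1.59 g/L × 0.797 L = 1.27 g
L-proline: 0.803 g/L × 0.797 L = 0.639991 g = 639.99 mg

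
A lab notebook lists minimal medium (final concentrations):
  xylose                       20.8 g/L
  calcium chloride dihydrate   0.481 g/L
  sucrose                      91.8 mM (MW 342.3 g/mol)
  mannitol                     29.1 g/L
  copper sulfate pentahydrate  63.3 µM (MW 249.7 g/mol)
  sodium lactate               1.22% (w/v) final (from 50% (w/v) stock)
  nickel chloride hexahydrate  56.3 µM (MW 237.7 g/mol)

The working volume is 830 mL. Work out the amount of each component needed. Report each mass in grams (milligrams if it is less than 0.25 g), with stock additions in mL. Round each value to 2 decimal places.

xylose 17.26 g; calcium chloride dihydrate 0.40 g; sucrose 26.08 g; mannitol 24.15 g; copper sulfate pentahydrate 13.12 mg; sodium lactate 20.25 mL; nickel chloride hexahydrate 11.11 mg

Working volume: 830 mL = 0.83 L.
xylose: 20.8 g/L × 0.83 L = 17.26 g
calcium chloride dihydrate: 0.481 g/L × 0.83 L = 0.40 g
sucrose: 91.8 mmol/L × 342.3 g/mol × 0.83 L ÷ 1000 = 26.08 g
mannitol: 29.1 g/L × 0.83 L = 24.15 g
copper sulfate pentahydrate: 63.3 µmol/L × 249.7 g/mol × 0.83 L ÷ 1000 = 13.12 mg
sodium lactate: dilute stock: 1.22% ÷ 50% × 830 mL = 20.25 mL
nickel chloride hexahydrate: 56.3 µmol/L × 237.7 g/mol × 0.83 L ÷ 1000 = 11.11 mg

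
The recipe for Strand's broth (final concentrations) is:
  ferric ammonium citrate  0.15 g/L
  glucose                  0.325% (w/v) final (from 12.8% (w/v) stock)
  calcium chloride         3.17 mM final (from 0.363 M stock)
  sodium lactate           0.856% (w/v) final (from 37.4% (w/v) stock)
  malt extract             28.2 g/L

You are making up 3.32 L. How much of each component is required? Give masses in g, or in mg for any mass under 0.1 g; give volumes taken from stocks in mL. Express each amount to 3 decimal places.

ferric ammonium citrate 0.498 g; glucose 84.297 mL; calcium chloride 28.993 mL; sodium lactate 75.987 mL; malt extract 93.624 g

Scale factor relative to 1 L: 3.32.
ferric ammonium citrate: 0.15 g/L × 3.32 L = 0.498 g
glucose: V = C2·V2/C1 = 0.325% ÷ 12.8% × 3320 mL = 84.297 mL
calcium chloride: dilute stock: 3.17 mM × 3320 mL ÷ 363 mM = 28.993 mL
sodium lactate: C1V1 = C2V2 → 0.856% ÷ 37.4% × 3320 mL = 75.987 mL
malt extract: 28.2 g/L × 3.32 L = 93.624 g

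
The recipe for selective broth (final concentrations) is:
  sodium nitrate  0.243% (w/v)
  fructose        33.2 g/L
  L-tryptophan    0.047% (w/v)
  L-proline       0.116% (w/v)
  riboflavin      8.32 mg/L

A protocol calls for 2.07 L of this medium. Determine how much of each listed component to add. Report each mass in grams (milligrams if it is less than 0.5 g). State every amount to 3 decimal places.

Scale factor relative to 1 L: 2.07.
sodium nitrate: 0.243 g per 100 mL × 2070 mL ÷ 100 = 5.030 g
fructose: 33.2 g/L × 2.07 L = 68.724 g
L-tryptophan: 0.047 g per 100 mL × 2070 mL ÷ 100 = 0.973 g
L-proline: 0.116% w/v = 1.16 g/L → 1.16 × 2.07 L = 2.401 g
riboflavin: 8.32 mg/L × 2.07 L = 17.222 mg

sodium nitrate 5.030 g; fructose 68.724 g; L-tryptophan 0.973 g; L-proline 2.401 g; riboflavin 17.222 mg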